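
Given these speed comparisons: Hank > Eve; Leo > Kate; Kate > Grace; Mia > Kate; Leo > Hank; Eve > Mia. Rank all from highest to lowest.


Constraints: Hank > Eve; Leo > Kate; Kate > Grace; Mia > Kate; Leo > Hank; Eve > Mia
Method: at each step, the next-highest is the one remaining person who never appears on the smaller side of a constraint between remaining people.
  Step 1: remaining {Hank, Leo, Kate, Mia, Grace, Eve}; on the smaller side: {Hank, Kate, Mia, Grace, Eve} → Leo is next (Leo > Kate; Leo > Hank).
  Step 2: remaining {Hank, Kate, Mia, Grace, Eve}; on the smaller side: {Kate, Mia, Grace, Eve} → Hank is next (Hank > Eve).
  Step 3: remaining {Kate, Mia, Grace, Eve}; on the smaller side: {Kate, Mia, Grace} → Eve is next (Eve > Mia).
  Step 4: remaining {Kate, Mia, Grace}; on the smaller side: {Kate, Grace} → Mia is next (Mia > Kate).
  Step 5: remaining {Kate, Grace}; on the smaller side: {Grace} → Kate is next (Kate > Grace).
  Step 6: only Grace remains → lowest.
Final ranking (highest to lowest):

Leo > Hank > Eve > Mia > Kate > Grace


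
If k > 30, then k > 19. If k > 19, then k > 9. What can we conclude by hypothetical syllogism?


Hypothetical syllogism: P → Q, Q → R ⊢ P → R
Premise 1: k > 30 → k > 19
Premise 2: k > 19 → k > 9
Chain the implications: the middle term (k > 19) links the two.
Conclusion: If k > 30, then k > 9.

If k > 30, then k > 9.


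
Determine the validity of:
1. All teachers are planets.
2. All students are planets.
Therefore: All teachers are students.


Premise 1: All teachers are planets.
Premise 2: All students are planets.
Conclusion: All teachers are students.
Fallacy: undistributed middle. planets is predicate in both.
Counterexample: teachers and students could be disjoint subsets of planets.

Invalid


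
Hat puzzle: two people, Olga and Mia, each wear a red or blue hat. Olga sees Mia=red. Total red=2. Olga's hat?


Total red = 2, Mia = red
Red accounted for: 1
Remaining for Olga: 1
Olga's hat is red.

red


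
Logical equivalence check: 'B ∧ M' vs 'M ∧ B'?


Expression 1: B ∧ M
Expression 2: M ∧ B
Truth table (B M | Expr1 Expr2):
  T T |   T     T
  T F |   F     F
  F T |   F     F
  F F |   F     F
All 4 rows agree, so the expressions are logically equivalent.

Yes


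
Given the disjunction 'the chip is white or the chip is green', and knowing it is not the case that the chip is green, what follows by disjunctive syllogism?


Disjunctive syllogism: P ∨ Q, ¬P ⊢ Q
Disjunction: the chip is white ∨ the chip is green
We know it is not the case that the chip is green.
By disjunctive syllogism, the other disjunct must be true.

The chip is white


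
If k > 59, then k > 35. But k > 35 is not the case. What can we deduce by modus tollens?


Modus tollens: P → Q, ¬Q ⊢ ¬P
P: k > 59
Q: k > 35
We have P → Q and Q is false.
By modus tollens, P must be false.

It is not the case that k > 59


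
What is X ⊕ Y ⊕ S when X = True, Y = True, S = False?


X = True, Y = True, S = False
Step 1: X ⊕ Y = True XOR True = False
Step 2: False ⊕ S = False XOR False = False
XOR is true when an odd number of operands are true.

False


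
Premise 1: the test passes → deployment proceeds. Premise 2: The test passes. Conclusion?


Modus ponens: P → Q, P ⊢ Q
P: the test passes
Q: deployment proceeds
We have P → Q and P is true.
By modus ponens, Q must be true.

Deployment proceeds


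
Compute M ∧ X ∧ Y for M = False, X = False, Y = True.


M = False, X = False, Y = True
Step 1: M ∧ X = False AND False = False
Step 2: (False) ∧ Y = (False) AND True = False
AND is true only when ALL operands are true.

False


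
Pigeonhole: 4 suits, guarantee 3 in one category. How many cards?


Pigeonhole: to guarantee k in one of n categories, need (k-1)×n + 1.
k = 3, n = 4
Minimum = (3-1) × 4 + 1 = 2 × 4 + 1

9


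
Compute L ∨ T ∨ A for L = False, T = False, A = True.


L = False, T = False, A = True
Step 1: L ∨ T = False OR False = False
Step 2: False ∨ A = False OR True = True
OR is true when at least one operand is true.

True


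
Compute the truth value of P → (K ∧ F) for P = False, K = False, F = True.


P = False, K = False, F = True
Step 1: K ∧ F = False AND True = False
Step 2: P → (False): false only when P=True and consequent=False.
Result: True

True


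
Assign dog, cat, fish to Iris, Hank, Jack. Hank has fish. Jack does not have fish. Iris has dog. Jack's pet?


From clues:
  Hank → fish
  Iris → dog
By elimination, Jack gets the remaining.

cat


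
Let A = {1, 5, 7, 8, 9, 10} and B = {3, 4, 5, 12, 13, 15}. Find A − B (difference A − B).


A = {1, 5, 7, 8, 9, 10}
B = {3, 4, 5, 12, 13, 15}
Operation: difference A − B
In A but not B: 1, 7, 8, 9, 10

{1, 7, 8, 9, 10}


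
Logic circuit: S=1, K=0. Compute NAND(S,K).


S AND K = 0
NOT(0) = 1

1


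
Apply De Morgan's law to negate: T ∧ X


De Morgan's law: ¬(P ∧ Q) ≡ ¬P ∨ ¬Q
¬(T ∧ X) = ¬T ∨ ¬X

¬T ∨ ¬X


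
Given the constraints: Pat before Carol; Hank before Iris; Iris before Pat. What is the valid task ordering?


Constraints: Pat before Carol; Hank before Iris; Iris before Pat
Method: repeatedly schedule the remaining task that has no remaining task required before it.
  Step 1: remaining {Carol, Pat, Iris, Hank}; every task except Hank still has a predecessor pending → schedule Hank.
  Step 2: remaining {Carol, Pat, Iris}; every task except Iris still has a predecessor pending → schedule Iris.
  Step 3: remaining {Carol, Pat}; every task except Pat still has a predecessor pending → schedule Pat.
  Step 4: only Carol remains → schedule Carol.
Resulting order:

Hank → Iris → Pat → Carol


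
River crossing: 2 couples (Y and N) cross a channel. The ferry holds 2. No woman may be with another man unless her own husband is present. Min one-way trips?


Label couples Y and N.
1. WY+WN → (far: WY,WN; near: HY,HN)
2. WY ←   (far: WN; near: HY,HN,WY)
3. HY+HN → (far: HY,HN,WN; near: WY)
4. HY ←   (far: HN,WN; near: HY,WY)  — HY returns, since WY is alone on near bank
5. HY+WY → (far: all four; near: empty)
Every state respects the constraint.
Minimum trips = 5

5


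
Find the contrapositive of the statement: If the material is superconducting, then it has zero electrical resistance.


Original: If the material is superconducting, then it has zero electrical resistance
Contrapositive: If ¬Q, then ¬P
Negate Q: not (it has zero electrical resistance)
Negate P: not (the material is superconducting)

If not (it has zero electrical resistance), then not (the material is superconducting).


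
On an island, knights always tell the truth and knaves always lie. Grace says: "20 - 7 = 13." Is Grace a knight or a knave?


Statement: "20 - 7 = 13."
Actual: 20 - 7 = 13
Claimed: 13
Statement is TRUE → Grace tells the truth → Knight

Knight


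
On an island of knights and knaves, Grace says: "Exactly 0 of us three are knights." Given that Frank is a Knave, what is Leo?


Grace claims exactly 0 knights among Grace, Frank, Leo.
Given: Frank is a Knave.

Case 1: Grace is a Knight (tells truth)
  Then exactly 0 of the three are knights.
  Counting Grace, Frank: 1 knight(s) so far. Need -1 more → impossible.
Case 2: Grace is a Knave (lies)
  Then the count is NOT 0.
  If Leo = Knave, count = 0 = 0 → claim would be true, contradicts lie.
  If Leo = Knight, count = 1 ≠ 0 → lie confirmed ✓

Leo is a Knight.

Knight


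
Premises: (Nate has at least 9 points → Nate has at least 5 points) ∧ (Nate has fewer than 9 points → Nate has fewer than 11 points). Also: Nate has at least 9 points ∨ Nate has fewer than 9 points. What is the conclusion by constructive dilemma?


Constructive dilemma: (P → Q) ∧ (R → S), P ∨ R ⊢ Q ∨ S
Premise 1: Nate has at least 9 points → Nate has at least 5 points
Premise 2: Nate has fewer than 9 points → Nate has fewer than 11 points
Premise 3: Nate has at least 9 points ∨ Nate has fewer than 9 points
Case 1: Assuming Nate has at least 9 points, then by Premise 1, Nate has at least 5 points.
Case 2: Assuming Nate has fewer than 9 points, then by Premise 2, Nate has fewer than 11 points.
Since one of Nate has at least 9 points or Nate has fewer than 9 points must hold, we get Nate has at least 5 points or Nate has fewer than 11 points.

Nate has at least 5 points or Nate has fewer than 11 points.


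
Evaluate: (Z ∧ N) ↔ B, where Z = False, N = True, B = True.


Z = False, N = True, B = True
Step 1: Z ∧ N = False AND True = False
Step 2: (False) ↔ B: true when both sides have same truth value.
Result: False ↔ True = False

False


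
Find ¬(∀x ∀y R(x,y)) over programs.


Original: ∀x ∀y R(x,y)
Rule: ¬∀→∃, ¬∃→∀, negate predicate.
Negation: ∃x ∃y ¬R(x,y)

∃x ∃y ¬R(x,y)


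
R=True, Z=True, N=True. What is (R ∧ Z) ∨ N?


R = True, Z = True, N = True
Expression: (R ∧ Z) ∨ N
Step 1: R ∧ Z = True AND True = True
Step 2: (True) ∨ N = True OR True = True

True


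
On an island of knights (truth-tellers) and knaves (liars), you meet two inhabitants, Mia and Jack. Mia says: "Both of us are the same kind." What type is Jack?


Mia says: "Both of us are the same kind."
Case 1: Mia is a Knight (truth-teller)
  Statement is true → they ARE the same → Jack is also a Knight
Case 2: Mia is a Knave (liar)
  Statement is false → they are NOT the same → Jack is a Knight
In both cases, Jack is a Knight.

Knight


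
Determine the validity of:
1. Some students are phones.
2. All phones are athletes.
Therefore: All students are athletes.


Premise 1: Some students are phones.
Premise 2: All phones are athletes.
Conclusion: All students are athletes.
Fallacy: illicit minor. The minor term (students) is distributed in the conclusion ('All students ...') but undistributed in its premise ('Some students are phones' doesn't cover all students).
Only 'Some students are athletes' follows, not 'All'.

Invalid


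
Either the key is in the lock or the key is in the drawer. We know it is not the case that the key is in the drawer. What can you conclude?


Disjunctive syllogism: P ∨ Q, ¬P ⊢ Q
Disjunction: the key is in the lock ∨ the key is in the drawer
We know it is not the case that the key is in the drawer.
By disjunctive syllogism, the other disjunct must be true.

The key is in the lock


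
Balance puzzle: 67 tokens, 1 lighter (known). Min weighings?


Each weighing has 3 outcomes (left heavy / balance / right heavy), so k weighings distinguish at most 3^k cases; splitting into three near-equal groups achieves this.
Need 3^k ≥ 67: 3^3 = 27 < 67 ≤ 3^4 = 81
k = ⌈log₃(67)⌉ = 4

4


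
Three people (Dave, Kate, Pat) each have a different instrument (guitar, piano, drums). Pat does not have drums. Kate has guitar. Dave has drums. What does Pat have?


From clues:
  Dave → drums
  Kate → guitar
By elimination, Pat gets the remaining.

piano


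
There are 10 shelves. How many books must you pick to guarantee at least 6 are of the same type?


Pigeonhole: to guarantee k in one of n categories, need (k-1)×n + 1.
k = 6, n = 10
Minimum = (6-1) × 10 + 1 = 5 × 10 + 1

51


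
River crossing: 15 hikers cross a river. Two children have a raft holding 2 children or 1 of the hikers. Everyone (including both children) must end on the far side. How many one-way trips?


Per crossing of one of the hikers: children→, one←, one of the hikers→, one← = 4 trips
15 × 4 = 60, + 1 final children→ = 61
Minimum trips = 61

61


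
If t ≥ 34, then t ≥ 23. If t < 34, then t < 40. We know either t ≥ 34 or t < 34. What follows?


Constructive dilemma: (P → Q) ∧ (R → S), P ∨ R ⊢ Q ∨ S
Premise 1: t ≥ 34 → t ≥ 23
Premise 2: t < 34 → t < 40
Premise 3: t ≥ 34 ∨ t < 34
Case 1: Assuming t ≥ 34, then by Premise 1, t ≥ 23.
Case 2: Assuming t < 34, then by Premise 2, t < 40.
Since one of t ≥ 34 or t < 34 must hold, we get t ≥ 23 or t < 40.

t ≥ 23 or t < 40.


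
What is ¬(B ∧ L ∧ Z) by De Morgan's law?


De Morgan's law: ¬(P ∧ Q ∧ R) ≡ ¬P ∨ ¬Q ∨ ¬R
¬(B ∧ L ∧ Z) = ¬B ∨ ¬L ∨ ¬Z

¬B ∨ ¬L ∨ ¬Z


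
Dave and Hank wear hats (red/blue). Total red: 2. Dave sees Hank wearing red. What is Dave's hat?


Total red = 2, Hank = red
Red accounted for: 1
Remaining for Dave: 1
Dave's hat is red.

red


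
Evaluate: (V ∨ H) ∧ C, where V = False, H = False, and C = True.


V = False, H = False, C = True
Step 1: V ∨ H = False OR False = False
Step 2: False ∧ C = False AND True = False
OR is true when at least one operand is true; AND requires both.

False


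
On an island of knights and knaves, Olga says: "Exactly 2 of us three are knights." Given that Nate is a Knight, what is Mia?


Olga claims exactly 2 knights among Olga, Nate, Mia.
Given: Nate is a Knight.

Case 1: Olga is a Knight (tells truth)
  Then exactly 2 of the three are knights.
  Counting Olga, Nate: 2 knight(s) so far. Need 0 more → Mia = Knave.
Case 2: Olga is a Knave (lies)
  Then the count is NOT 2.
  If Mia = Knight, count = 2 = 2 → claim would be true, contradicts lie.
  If Mia = Knave, count = 1 ≠ 2 → lie confirmed ✓

Mia is a Knave.

Knave


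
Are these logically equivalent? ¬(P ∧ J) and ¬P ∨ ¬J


Expression 1: ¬(P ∧ J)
Expression 2: ¬P ∨ ¬J
Truth table (P J | Expr1 Expr2):
  T T |   F     F
  T F |   T     T
  F T |   T     T
  F F |   T     T
All 4 rows agree, so the expressions are logically equivalent.

Yes


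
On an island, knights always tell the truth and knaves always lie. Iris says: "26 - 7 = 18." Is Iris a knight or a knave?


Statement: "26 - 7 = 18."
Actual: 26 - 7 = 19
Claimed: 18
Statement is FALSE → Iris lies → Knave

Knave


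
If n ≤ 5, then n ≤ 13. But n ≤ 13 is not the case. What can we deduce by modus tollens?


Modus tollens: P → Q, ¬Q ⊢ ¬P
P: n ≤ 5
Q: n ≤ 13
We have P → Q and Q is false.
By modus tollens, P must be false.

It is not the case that n ≤ 5


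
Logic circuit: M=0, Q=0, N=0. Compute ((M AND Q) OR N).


M AND Q = 0&0 = 0
0 OR 0 = 0

0


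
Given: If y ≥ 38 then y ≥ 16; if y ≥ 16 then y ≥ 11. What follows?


Hypothetical syllogism: P → Q, Q → R ⊢ P → R
Premise 1: y ≥ 38 → y ≥ 16
Premise 2: y ≥ 16 → y ≥ 11
Chain the implications: the middle term (y ≥ 16) links the two.
Conclusion: If y ≥ 38, then y ≥ 11.

If y ≥ 38, then y ≥ 11.


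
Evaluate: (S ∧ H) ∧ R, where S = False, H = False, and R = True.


S = False, H = False, R = True
Step 1: S ∧ H = False AND False = False
Step 2: False ∧ R = False AND True = False
AND is true only when ALL operands are true.

False


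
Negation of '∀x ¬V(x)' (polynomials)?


Original: ∀x ¬V(x)
Rule: ¬∀→∃, ¬∃→∀, negate predicate.
Negation: ∃x V(x)

∃x V(x)


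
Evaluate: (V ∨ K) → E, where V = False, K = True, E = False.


V = False, K = True, E = False
Step 1: V ∨ K = False OR True = True
Step 2: (True) → E: false only when antecedent=True and E=False.
Result: False

False


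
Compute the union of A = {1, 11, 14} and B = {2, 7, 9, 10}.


A = {1, 11, 14}
B = {2, 7, 9, 10}
Operation: union
All elements combined: 1, 2, 7, 9, 10, 11, 14

{1, 2, 7, 9, 10, 11, 14}


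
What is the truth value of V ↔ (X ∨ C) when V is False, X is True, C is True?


V = False, X = True, C = True
Step 1: X ∨ C = True OR True = True
Step 2: V ↔ (True): true when both sides have same truth value.
Result: False ↔ True = False

False


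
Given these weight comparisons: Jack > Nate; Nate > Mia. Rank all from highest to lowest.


Constraints: Jack > Nate; Nate > Mia
Method: at each step, the next-highest is the one remaining person who never appears on the smaller side of a constraint between remaining people.
  Step 1: remaining {Nate, Jack, Mia}; on the smaller side: {Nate, Mia} → Jack is next (Jack > Nate).
  Step 2: remaining {Nate, Mia}; on the smaller side: {Mia} → Nate is next (Nate > Mia).
  Step 3: only Mia remains → lowest.
Final ranking (highest to lowest):

Jack > Nate > Mia


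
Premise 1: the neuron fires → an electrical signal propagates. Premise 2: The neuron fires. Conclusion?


Modus ponens: P → Q, P ⊢ Q
P: the neuron fires
Q: an electrical signal propagates
We have P → Q and P is true.
By modus ponens, Q must be true.

An electrical signal propagates


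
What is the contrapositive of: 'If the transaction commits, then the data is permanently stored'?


Original: If the transaction commits, then the data is permanently stored
Contrapositive: If ¬Q, then ¬P
Negate Q: not (the data is permanently stored)
Negate P: not (the transaction commits)

If not (the data is permanently stored), then not (the transaction commits).


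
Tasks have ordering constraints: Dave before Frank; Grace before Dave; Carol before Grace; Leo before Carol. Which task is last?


Constraints: Dave before Frank; Grace before Dave; Carol before Grace; Leo before Carol
The last task can have nothing scheduled after it, so it must never appear on the left of a 'before'.
Tasks appearing before some other task: Dave, Grace, Carol, Leo.
The only task not in that list is Frank → it is last.

Frank


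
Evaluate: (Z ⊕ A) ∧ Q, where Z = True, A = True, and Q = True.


Z = True, A = True, Q = True
Step 1: Z ⊕ A = True XOR True = False
Step 2: False ∧ Q = False AND True = False
XOR true when exactly one of Z,A is true; then AND with Q.

False


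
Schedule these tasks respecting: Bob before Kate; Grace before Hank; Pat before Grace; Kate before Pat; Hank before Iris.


Constraints: Bob before Kate; Grace before Hank; Pat before Grace; Kate before Pat; Hank before Iris
Method: repeatedly schedule the remaining task that has no remaining task required before it.
  Step 1: remaining {Pat, Grace, Kate, Iris, Hank, Bob}; every task except Bob still has a predecessor pending → schedule Bob.
  Step 2: remaining {Pat, Grace, Kate, Iris, Hank}; every task except Kate still has a predecessor pending → schedule Kate.
  Step 3: remaining {Pat, Grace, Iris, Hank}; every task except Pat still has a predecessor pending → schedule Pat.
  Step 4: remaining {Grace, Iris, Hank}; every task except Grace still has a predecessor pending → schedule Grace.
  Step 5: remaining {Iris, Hank}; every task except Hank still has a predecessor pending → schedule Hank.
  Step 6: only Iris remains → schedule Iris.
Resulting order:

Bob → Kate → Pat → Grace → Hank → Iris


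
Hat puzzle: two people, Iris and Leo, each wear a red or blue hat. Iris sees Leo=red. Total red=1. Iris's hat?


Total red = 1, Leo = red
Red accounted for: 1
Remaining for Iris: 0
Iris's hat is blue.

blue


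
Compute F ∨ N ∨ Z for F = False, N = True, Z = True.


F = False, N = True, Z = True
Step 1: F ∨ N = False OR True = True
Step 2: True ∨ Z = True OR True = True
OR is true when at least one operand is true.

True


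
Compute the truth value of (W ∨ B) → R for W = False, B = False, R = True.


W = False, B = False, R = True
Step 1: W ∨ B = False OR False = False
Step 2: (False) → R: false only when antecedent=True and R=False.
Result: True

True


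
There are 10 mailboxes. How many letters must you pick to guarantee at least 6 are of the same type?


Pigeonhole: to guarantee k in one of n categories, need (k-1)×n + 1.
k = 6, n = 10
Minimum = (6-1) × 10 + 1 = 5 × 10 + 1

51


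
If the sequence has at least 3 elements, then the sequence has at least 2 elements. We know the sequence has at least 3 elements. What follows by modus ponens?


Modus ponens: P → Q, P ⊢ Q
P: the sequence has at least 3 elements
Q: the sequence has at least 2 elements
We have P → Q and P is true.
By modus ponens, Q must be true.

The sequence has at least 2 elements


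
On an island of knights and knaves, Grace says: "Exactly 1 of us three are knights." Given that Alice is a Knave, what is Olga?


Grace claims exactly 1 knights among Grace, Alice, Olga.
Given: Alice is a Knave.

Case 1: Grace is a Knight (tells truth)
  Then exactly 1 of the three are knights.
  Counting Grace, Alice: 1 knight(s) so far. Need 0 more → Olga = Knave.
Case 2: Grace is a Knave (lies)
  Then the count is NOT 1.
  If Olga = Knight, count = 1 = 1 → claim would be true, contradicts lie.
  If Olga = Knave, count = 0 ≠ 1 → lie confirmed ✓

Olga is a Knave.

Knave


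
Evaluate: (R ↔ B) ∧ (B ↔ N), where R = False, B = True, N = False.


R = False, B = True, N = False
Step 1: R ↔ B is true when R and B have the same value. Result: False
Step 2: B ↔ N is true when B and N have the same value. Result: False
Step 3: False ∧ False = False

False


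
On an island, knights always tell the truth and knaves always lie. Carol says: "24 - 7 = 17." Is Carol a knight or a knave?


Statement: "24 - 7 = 17."
Actual: 24 - 7 = 17
Claimed: 17
Statement is TRUE → Carol tells the truth → Knight

Knight


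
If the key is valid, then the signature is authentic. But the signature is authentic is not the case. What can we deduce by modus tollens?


Modus tollens: P → Q, ¬Q ⊢ ¬P
P: the key is valid
Q: the signature is authentic
We have P → Q and Q is false.
By modus tollens, P must be false.

It is not the case that the key is valid


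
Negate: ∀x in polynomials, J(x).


Original: ∀x J(x)
Rule: ¬∀→∃, ¬∃→∀, negate predicate.
Negation: ∃x ¬J(x)

∃x ¬J(x)


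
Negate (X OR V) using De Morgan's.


De Morgan's law: ¬(P ∨ Q) ≡ ¬P ∧ ¬Q
¬(X ∨ V) = ¬X ∧ ¬V

¬X ∧ ¬V


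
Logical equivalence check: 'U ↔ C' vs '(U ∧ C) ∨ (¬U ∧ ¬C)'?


Expression 1: U ↔ C
Expression 2: (U ∧ C) ∨ (¬U ∧ ¬C)
Truth table (U C | Expr1 Expr2):
  T T |   T     T
  T F |   F     F
  F T |   F     F
  F F |   T     T
All 4 rows agree, so the expressions are logically equivalent.

Yes


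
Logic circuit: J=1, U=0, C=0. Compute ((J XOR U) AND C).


J XOR U = 1^0 = 1
1 AND 0 = 0

0


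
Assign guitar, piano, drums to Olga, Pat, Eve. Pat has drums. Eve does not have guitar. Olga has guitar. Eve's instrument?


From clues:
  Pat → drums
  Olga → guitar
By elimination, Eve gets the remaining.

piano


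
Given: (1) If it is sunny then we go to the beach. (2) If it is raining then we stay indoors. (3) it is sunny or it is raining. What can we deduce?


Constructive dilemma: (P → Q) ∧ (R → S), P ∨ R ⊢ Q ∨ S
Premise 1: it is sunny → we go to the beach
Premise 2: it is raining → we stay indoors
Premise 3: it is sunny ∨ it is raining
Case 1: Assuming it is sunny, then by Premise 1, we go to the beach.
Case 2: Assuming it is raining, then by Premise 2, we stay indoors.
Since one of it is sunny or it is raining must hold, we get we go to the beach or we stay indoors.

We go to the beach or we stay indoors.


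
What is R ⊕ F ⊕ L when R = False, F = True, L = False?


R = False, F = True, L = False
Step 1: R ⊕ F = False XOR True = True
Step 2: True ⊕ L = True XOR False = True
XOR is true when an odd number of operands are true.

True


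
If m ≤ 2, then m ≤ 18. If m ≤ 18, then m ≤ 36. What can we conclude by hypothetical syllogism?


Hypothetical syllogism: P → Q, Q → R ⊢ P → R
Premise 1: m ≤ 2 → m ≤ 18
Premise 2: m ≤ 18 → m ≤ 36
Chain the implications: the middle term (m ≤ 18) links the two.
Conclusion: If m ≤ 2, then m ≤ 36.

If m ≤ 2, then m ≤ 36.


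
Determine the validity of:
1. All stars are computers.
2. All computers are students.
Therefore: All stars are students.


Premise 1: All stars are computers.
Premise 2: All computers are students.
Conclusion: All stars are students.
Barbara syllogism (AAA-1): All A are B, All B are C → All A are C.
Middle term (computers) distributed in premise 2.

Valid


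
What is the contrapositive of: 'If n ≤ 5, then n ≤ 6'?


Original: If n ≤ 5, then n ≤ 6
Contrapositive: If ¬Q, then ¬P
Negate Q: not (n ≤ 6)
Negate P: not (n ≤ 5)

If not (n ≤ 6), then not (n ≤ 5).


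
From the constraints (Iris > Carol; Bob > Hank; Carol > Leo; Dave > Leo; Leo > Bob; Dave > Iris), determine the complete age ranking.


Constraints: Iris > Carol; Bob > Hank; Carol > Leo; Dave > Leo; Leo > Bob; Dave > Iris
Method: at each step, the next-highest is the one remaining person who never appears on the smaller side of a constraint between remaining people.
  Step 1: remaining {Hank, Carol, Iris, Dave, Bob, Leo}; on the smaller side: {Hank, Carol, Iris, Bob, Leo} → Dave is next (Dave > Leo; Dave > Iris).
  Step 2: remaining {Hank, Carol, Iris, Bob, Leo}; on the smaller side: {Hank, Carol, Bob, Leo} → Iris is next (Iris > Carol).
  Step 3: remaining {Hank, Carol, Bob, Leo}; on the smaller side: {Hank, Bob, Leo} → Carol is next (Carol > Leo).
  Step 4: remaining {Hank, Bob, Leo}; on the smaller side: {Hank, Bob} → Leo is next (Leo > Bob).
  Step 5: remaining {Hank, Bob}; on the smaller side: {Hank} → Bob is next (Bob > Hank).
  Step 6: only Hank remains → lowest.
Final ranking (highest to lowest):

Dave > Iris > Carol > Leo > Bob > Hank


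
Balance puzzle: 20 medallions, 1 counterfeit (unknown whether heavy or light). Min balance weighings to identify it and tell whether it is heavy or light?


Let n = 20. 40 possibilities (n medallions × lighter/heavier); each weighing has 3 outcomes.
Bound for k weighings: say the first weighing puts j medallions on each pan. If it tips, the 2j weighed medallions remain suspects (each with a known direction) and k-1 weighings give 3^(k-1) outcomes; 3^(k-1) is odd, so 2j ≤ 3^(k-1) - 1. If it balances, the n - 2j unweighed medallions remain with direction unknown: 2(n - 2j) ≤ 3^(k-1) - 1 by the same parity argument. Adding, n ≤ (3^(k-1) - 1) + (3^(k-1) - 1)/2 = (3^k - 3)/2, and the classical three-group strategy achieves this (3 medallions in 2 weighings, 12 in 3, 39 in 4, 120 in 5).
So we need the smallest k with (3^k - 3)/2 ≥ 20.
k = 3: (3^3 - 3)/2 = 12 < 20 ✗
k = 4: (3^4 - 3)/2 = 39 ≥ 20 ✓

4


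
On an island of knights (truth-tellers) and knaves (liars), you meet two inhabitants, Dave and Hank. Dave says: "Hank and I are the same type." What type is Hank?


Dave says: "Hank and I are the same type."
Case 1: Dave is a Knight (truth-teller)
  Statement is true → they ARE the same → Hank is also a Knight
Case 2: Dave is a Knave (liar)
  Statement is false → they are NOT the same → Hank is a Knight
In both cases, Hank is a Knight.

Knight


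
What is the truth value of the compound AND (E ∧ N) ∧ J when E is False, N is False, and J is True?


E = False, N = False, J = True
Step 1: E ∧ N = False AND False = False
Step 2: False ∧ J = False AND True = False
AND is true only when ALL operands are true.

False


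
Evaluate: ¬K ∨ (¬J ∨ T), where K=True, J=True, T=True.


K = True, J = True, T = True
Expression: ¬K ∨ (¬J ∨ T)
Step 1: ¬J = NOT True = False
Step 2: ¬J ∨ T = False OR True = True
Step 3: ¬K = NOT True = False
Step 4: (False) ∨ (True) = False OR True = True

True


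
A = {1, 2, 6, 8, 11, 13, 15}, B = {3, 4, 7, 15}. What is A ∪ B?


A = {1, 2, 6, 8, 11, 13, 15}
B = {3, 4, 7, 15}
Operation: union
All elements combined: 1, 2, 3, 4, 6, 7, 8, 11, 13, 15

{1, 2, 3, 4, 6, 7, 8, 11, 13, 15}


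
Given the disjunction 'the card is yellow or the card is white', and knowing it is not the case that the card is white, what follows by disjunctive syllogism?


Disjunctive syllogism: P ∨ Q, ¬P ⊢ Q
Disjunction: the card is yellow ∨ the card is white
We know it is not the case that the card is white.
By disjunctive syllogism, the other disjunct must be true.

The card is yellow


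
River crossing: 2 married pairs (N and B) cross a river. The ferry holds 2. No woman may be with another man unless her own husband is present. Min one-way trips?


Label couples N and B.
1. WN+WB → (far: WN,WB; near: HN,HB)
2. WN ←   (far: WB; near: HN,HB,WN)
3. HN+HB → (far: HN,HB,WB; near: WN)
4. HN ←   (far: HB,WB; near: HN,WN)  — HN returns, since WN is alone on near bank
5. HN+WN → (far: all four; near: empty)
Every state respects the constraint.
Minimum trips = 5

5


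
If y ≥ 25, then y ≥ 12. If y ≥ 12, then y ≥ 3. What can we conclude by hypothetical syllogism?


Hypothetical syllogism: P → Q, Q → R ⊢ P → R
Premise 1: y ≥ 25 → y ≥ 12
Premise 2: y ≥ 12 → y ≥ 3
Chain the implications: the middle term (y ≥ 12) links the two.
Conclusion: If y ≥ 25, then y ≥ 3.

If y ≥ 25, then y ≥ 3.


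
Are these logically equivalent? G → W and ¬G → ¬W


Expression 1: G → W
Expression 2: ¬G → ¬W
Truth table (G W | Expr1 Expr2):
  T T |   T     T
  T F |   F     T   ← differ
  F T |   T     F   ← differ
  F F |   T     T
Counterexample: G=T, W=F gives Expr1 = F but Expr2 = T, so the expressions are NOT logically equivalent.

No


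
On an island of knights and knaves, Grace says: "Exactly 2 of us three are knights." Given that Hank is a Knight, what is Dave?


Grace claims exactly 2 knights among Grace, Hank, Dave.
Given: Hank is a Knight.

Case 1: Grace is a Knight (tells truth)
  Then exactly 2 of the three are knights.
  Counting Grace, Hank: 2 knight(s) so far. Need 0 more → Dave = Knave.
Case 2: Grace is a Knave (lies)
  Then the count is NOT 2.
  If Dave = Knight, count = 2 = 2 → claim would be true, contradicts lie.
  If Dave = Knave, count = 1 ≠ 2 → lie confirmed ✓

Dave is a Knave.

Knave


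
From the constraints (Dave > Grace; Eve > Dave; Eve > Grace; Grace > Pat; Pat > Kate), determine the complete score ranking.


Constraints: Dave > Grace; Eve > Dave; Eve > Grace; Grace > Pat; Pat > Kate
Method: at each step, the next-highest is the one remaining person who never appears on the smaller side of a constraint between remaining people.
  Step 1: remaining {Kate, Pat, Dave, Eve, Grace}; on the smaller side: {Kate, Pat, Dave, Grace} → Eve is next (Eve > Dave; Eve > Grace).
  Step 2: remaining {Kate, Pat, Dave, Grace}; on the smaller side: {Kate, Pat, Grace} → Dave is next (Dave > Grace).
  Step 3: remaining {Kate, Pat, Grace}; on the smaller side: {Kate, Pat} → Grace is next (Grace > Pat).
  Step 4: remaining {Kate, Pat}; on the smaller side: {Kate} → Pat is next (Pat > Kate).
  Step 5: only Kate remains → lowest.
Final ranking (highest to lowest):

Eve > Dave > Grace > Pat > Kate


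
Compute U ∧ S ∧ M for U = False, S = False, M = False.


U = False, S = False, M = False
Step 1: U ∧ S = False AND False = False
Step 2: (False) ∧ M = (False) AND False = False
AND is true only when ALL operands are true.

False


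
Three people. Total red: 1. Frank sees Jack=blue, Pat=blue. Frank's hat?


Total red = 1, seen red = 0
Own red = 1 - 0 = 1
Frank's hat is red.

red


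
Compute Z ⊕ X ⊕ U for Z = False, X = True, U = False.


Z = False, X = True, U = False
Step 1: Z ⊕ X = False XOR True = True
Step 2: True ⊕ U = True XOR False = True
XOR is true when an odd number of operands are true.

True


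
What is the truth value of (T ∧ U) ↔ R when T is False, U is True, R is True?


T = False, U = True, R = True
Step 1: T ∧ U = False AND True = False
Step 2: (False) ↔ R: true when both sides have same truth value.
Result: False ↔ True = False

False


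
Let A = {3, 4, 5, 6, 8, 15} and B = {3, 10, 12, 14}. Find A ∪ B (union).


A = {3, 4, 5, 6, 8, 15}
B = {3, 10, 12, 14}
Operation: union
All elements combined: 3, 4, 5, 6, 8, 10, 12, 14, 15

{3, 4, 5, 6, 8, 10, 12, 14, 15}


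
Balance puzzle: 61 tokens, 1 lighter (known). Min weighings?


Each weighing has 3 outcomes (left heavy / balance / right heavy), so k weighings distinguish at most 3^k cases; splitting into three near-equal groups achieves this.
Need 3^k ≥ 61: 3^3 = 27 < 61 ≤ 3^4 = 81
k = ⌈log₃(61)⌉ = 4

4


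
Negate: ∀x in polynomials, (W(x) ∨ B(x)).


Original: ∀x (W(x) ∨ B(x))
Rule: ¬∀→∃, ¬∃→∀, negate predicate.
Negation: ∃x (¬W(x) ∧ ¬B(x))

∃x (¬W(x) ∧ ¬B(x))


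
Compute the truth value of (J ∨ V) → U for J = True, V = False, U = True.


J = True, V = False, U = True
Step 1: J ∨ V = True OR False = True
Step 2: (True) → U: false only when antecedent=True and U=False.
Result: True

True


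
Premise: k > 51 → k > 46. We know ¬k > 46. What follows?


Modus tollens: P → Q, ¬Q ⊢ ¬P
P: k > 51
Q: k > 46
We have P → Q and Q is false.
By modus tollens, P must be false.

It is not the case that k > 51


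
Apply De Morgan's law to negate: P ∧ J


De Morgan's law: ¬(P ∧ Q) ≡ ¬P ∨ ¬Q
¬(P ∧ J) = ¬P ∨ ¬J

¬P ∨ ¬J


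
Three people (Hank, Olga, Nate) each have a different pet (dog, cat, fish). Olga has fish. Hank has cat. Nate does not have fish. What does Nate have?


From clues:
  Hank → cat
  Olga → fish
By elimination, Nate gets the remaining.

dog


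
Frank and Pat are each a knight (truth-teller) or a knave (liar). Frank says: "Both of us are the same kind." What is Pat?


Frank says: "Both of us are the same kind."
Case 1: Frank is a Knight (truth-teller)
  Statement is true → they ARE the same → Pat is also a Knight
Case 2: Frank is a Knave (liar)
  Statement is false → they are NOT the same → Pat is a Knight
In both cases, Pat is a Knight.

Knight


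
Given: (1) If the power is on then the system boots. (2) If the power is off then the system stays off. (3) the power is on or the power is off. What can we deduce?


Constructive dilemma: (P → Q) ∧ (R → S), P ∨ R ⊢ Q ∨ S
Premise 1: the power is on → the system boots
Premise 2: the power is off → the system stays off
Premise 3: the power is on ∨ the power is off
Case 1: Assuming the power is on, then by Premise 1, the system boots.
Case 2: Assuming the power is off, then by Premise 2, the system stays off.
Since one of the power is on or the power is off must hold, we get the system boots or the system stays off.

The system boots or the system stays off.


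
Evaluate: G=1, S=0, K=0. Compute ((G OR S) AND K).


G OR S = 1|0 = 1
1 AND 0 = 0

0


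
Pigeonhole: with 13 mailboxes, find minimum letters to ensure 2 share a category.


Pigeonhole: to guarantee k in one of n categories, need (k-1)×n + 1.
k = 2, n = 13
Minimum = (2-1) × 13 + 1 = 1 × 13 + 1

14


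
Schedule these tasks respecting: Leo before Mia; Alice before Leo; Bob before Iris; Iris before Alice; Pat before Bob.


Constraints: Leo before Mia; Alice before Leo; Bob before Iris; Iris before Alice; Pat before Bob
Method: repeatedly schedule the remaining task that has no remaining task required before it.
  Step 1: remaining {Pat, Mia, Leo, Iris, Alice, Bob}; every task except Pat still has a predecessor pending → schedule Pat.
  Step 2: remaining {Mia, Leo, Iris, Alice, Bob}; every task except Bob still has a predecessor pending → schedule Bob.
  Step 3: remaining {Mia, Leo, Iris, Alice}; every task except Iris still has a predecessor pending → schedule Iris.
  Step 4: remaining {Mia, Leo, Alice}; every task except Alice still has a predecessor pending → schedule Alice.
  Step 5: remaining {Mia, Leo}; every task except Leo still has a predecessor pending → schedule Leo.
  Step 6: only Mia remains → schedule Mia.
Resulting order:

Pat → Bob → Iris → Alice → Leo → Mia


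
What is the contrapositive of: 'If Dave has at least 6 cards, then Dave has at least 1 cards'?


Original: If Dave has at least 6 cards, then Dave has at least 1 cards
Contrapositive: If ¬Q, then ¬P
Negate Q: not (Dave has at least 1 cards)
Negate P: not (Dave has at least 6 cards)

If not (Dave has at least 1 cards), then not (Dave has at least 6 cards).


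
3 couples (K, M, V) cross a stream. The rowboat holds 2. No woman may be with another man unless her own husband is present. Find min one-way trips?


Label couples K, M, V (H = husband, W = wife).
Counting alone: 6 people, the rowboat carries 2 and someone must bring it back, so each round trip nets at most +1 on the far side until the last crossing → at least 9 trips. The jealousy constraint makes 9 impossible; the shortest valid schedule has 11:
1. WK+WM →  (far: WK,WM; near: HK,HM,HV,WV)
2. WK ←       (far: WM; near: HK,HM,HV,WK,WV)
3. WK+WV →  (far: WK,WM,WV; near: HK,HM,HV)
4. WK ←       (far: WM,WV; near: HK,HM,HV,WK)
5. HM+HV →  (far: HM,WM,HV,WV; near: HK,WK)
6. HM+WM ←  (far: HV,WV; near: HK,WK,HM,WM)
7. HK+HM →  (far: HK,HM,HV,WV; near: WK,WM)
8. WV ←       (far: HK,HM,HV; near: WK,WM,WV)
9. WK+WM →  (far: HK,WK,HM,WM,HV; near: WV)
10. HV ←      (far: HK,WK,HM,WM; near: HV,WV)
11. HV+WV → (far: all six; near: empty)
In every state each wife is either with her husband or with no other man.
Minimum trips = 11

11


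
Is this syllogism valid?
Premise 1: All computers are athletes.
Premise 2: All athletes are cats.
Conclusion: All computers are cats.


Premise 1: All computers are athletes.
Premise 2: All athletes are cats.
Conclusion: All computers are cats.
Barbara syllogism (AAA-1): All A are B, All B are C → All A are C.
Middle term (athletes) distributed in premise 2.

Valid


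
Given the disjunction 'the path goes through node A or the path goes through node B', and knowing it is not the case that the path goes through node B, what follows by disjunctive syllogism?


Disjunctive syllogism: P ∨ Q, ¬P ⊢ Q
Disjunction: the path goes through node A ∨ the path goes through node B
We know it is not the case that the path goes through node B.
By disjunctive syllogism, the other disjunct must be true.

The path goes through node A


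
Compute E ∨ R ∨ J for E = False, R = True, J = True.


E = False, R = True, J = True
Step 1: E ∨ R = False OR True = True
Step 2: True ∨ J = True OR True = True
OR is true when at least one operand is true.

True


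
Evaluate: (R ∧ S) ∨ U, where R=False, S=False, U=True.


R = False, S = False, U = True
Expression: (R ∧ S) ∨ U
Step 1: R ∧ S = False AND False = False
Step 2: (False) ∨ U = False OR True = True

True


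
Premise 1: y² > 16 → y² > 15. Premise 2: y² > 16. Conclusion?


Modus ponens: P → Q, P ⊢ Q
P: y² > 16
Q: y² > 15
We have P → Q and P is true.
By modus ponens, Q must be true.

y² > 15


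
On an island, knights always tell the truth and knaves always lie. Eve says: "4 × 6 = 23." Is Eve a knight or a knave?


Statement: "4 × 6 = 23."
Actual: 4 × 6 = 24
Claimed: 23
Statement is FALSE → Eve lies → Knave

Knave


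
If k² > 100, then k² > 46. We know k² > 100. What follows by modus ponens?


Modus ponens: P → Q, P ⊢ Q
P: k² > 100
Q: k² > 46
We have P → Q and P is true.
By modus ponens, Q must be true.

k² > 46


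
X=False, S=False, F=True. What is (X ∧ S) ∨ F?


X = False, S = False, F = True
Expression: (X ∧ S) ∨ F
Step 1: X ∧ S = False AND False = False
Step 2: (False) ∨ F = False OR True = True

True


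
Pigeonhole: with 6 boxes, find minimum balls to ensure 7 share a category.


Pigeonhole: to guarantee k in one of n categories, need (k-1)×n + 1.
k = 7, n = 6
Minimum = (7-1) × 6 + 1 = 6 × 6 + 1

37


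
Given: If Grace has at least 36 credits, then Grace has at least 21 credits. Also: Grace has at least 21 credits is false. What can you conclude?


Modus tollens: P → Q, ¬Q ⊢ ¬P
P: Grace has at least 36 credits
Q: Grace has at least 21 credits
We have P → Q and Q is false.
By modus tollens, P must be false.

It is not the case that Grace has at least 36 credits


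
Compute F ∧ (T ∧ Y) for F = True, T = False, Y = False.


F = True, T = False, Y = False
Step 1: T ∧ Y = False AND False = False
Step 2: F ∧ False = True AND False = False
AND is true only when ALL operands are true.

False
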